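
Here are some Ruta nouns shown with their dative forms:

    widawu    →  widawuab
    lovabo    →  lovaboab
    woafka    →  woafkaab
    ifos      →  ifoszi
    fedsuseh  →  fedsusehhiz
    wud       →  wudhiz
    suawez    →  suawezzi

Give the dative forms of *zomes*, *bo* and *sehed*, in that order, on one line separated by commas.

The suffix is conditioned by the final sound: -zi when the stem ends in a sibilant (*ifos*, *suawez*); -hiz when the stem ends in a non-sibilant consonant (*fedsuseh*, *wud*); -ab when the stem ends in a vowel (*widawu*, *lovabo*, *woafka*).
*zomes* — final sound /s/ (a sibilant) → -zi → *zomeszi*.
*bo*: final sound = /o/, a vowel → -ab → *boab*.
*sehed* — final sound /d/ (a non-sibilant consonant) → -hiz → *sehedhiz*.

zomeszi, boab, sehedhiz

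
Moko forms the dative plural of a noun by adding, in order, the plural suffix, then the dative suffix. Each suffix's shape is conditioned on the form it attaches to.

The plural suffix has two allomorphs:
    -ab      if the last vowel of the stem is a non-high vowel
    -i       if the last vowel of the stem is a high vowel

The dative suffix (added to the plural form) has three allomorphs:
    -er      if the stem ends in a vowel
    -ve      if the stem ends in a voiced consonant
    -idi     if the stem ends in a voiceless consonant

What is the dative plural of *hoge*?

*hoge* — last vowel /e/ (a non-high vowel) → -ab → *hogeab*.
The plural form *hogeab* — final sound /b/ (a voiced consonant) → -ve → *hogeabve*.

hogeabve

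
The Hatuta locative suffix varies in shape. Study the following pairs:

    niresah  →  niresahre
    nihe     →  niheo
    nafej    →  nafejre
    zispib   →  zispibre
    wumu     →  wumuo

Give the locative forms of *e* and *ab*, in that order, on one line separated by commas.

The suffix is conditioned by the final sound: -re when the stem ends in a consonant (*niresah*, *nafej*, *zispib*); -o when the stem ends in a vowel (*nihe*, *wumu*).
The final sound of *e* is /e/, which is a vowel, so the suffix is -o, giving *eo*.
Since the final sound of *ab* is /b/ (a consonant), it takes -re, giving *abre*.

eo, abre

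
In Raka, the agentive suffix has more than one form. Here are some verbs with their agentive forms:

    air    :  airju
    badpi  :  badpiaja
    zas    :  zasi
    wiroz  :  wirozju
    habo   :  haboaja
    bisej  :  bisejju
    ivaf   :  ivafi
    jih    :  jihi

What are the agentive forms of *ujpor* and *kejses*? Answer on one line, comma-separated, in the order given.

Looking at the final sound of each stem: -i when the stem ends in a voiceless consonant (*zas*, *ivaf*, *jih*); -ju when the stem ends in a voiced consonant (*air*, *wiroz*, *bisej*); -aja when the stem ends in a vowel (*badpi*, *habo*).
*ujpor* — final sound /r/ (a voiced consonant) → -ju → *ujporju*.
*kejses*: final sound = /s/, a voiceless consonant → -i → *kejsesi*.

ujporju, kejsesi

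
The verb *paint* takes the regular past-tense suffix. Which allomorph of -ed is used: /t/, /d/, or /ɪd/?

/ɪd/

The stem *paint* ends in /t/ or /d/.
The -ed suffix is realized as /ɪd/ after /t, d/; as /t/ after other voiceless consonants; and as /d/ after other voiced sounds.
So -ed on *paint* is pronounced /ɪd/.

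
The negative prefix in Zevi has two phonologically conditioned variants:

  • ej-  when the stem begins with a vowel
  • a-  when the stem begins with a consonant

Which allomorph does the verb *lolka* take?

*lolka*: first sound = /l/, a consonant → a-.

a-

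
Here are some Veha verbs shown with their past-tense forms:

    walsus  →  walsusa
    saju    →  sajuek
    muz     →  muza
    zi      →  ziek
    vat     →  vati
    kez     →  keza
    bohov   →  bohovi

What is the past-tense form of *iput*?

iputi

The suffix is conditioned by the final sound: -a when the stem ends in a sibilant (*walsus*, *muz*, *kez*); -i when the stem ends in a non-sibilant consonant (*vat*, *bohov*); -ek when the stem ends in a vowel (*saju*, *zi*).
The final sound of *iput* is /t/, which is a non-sibilant consonant, so the suffix is -i, giving *iputi*.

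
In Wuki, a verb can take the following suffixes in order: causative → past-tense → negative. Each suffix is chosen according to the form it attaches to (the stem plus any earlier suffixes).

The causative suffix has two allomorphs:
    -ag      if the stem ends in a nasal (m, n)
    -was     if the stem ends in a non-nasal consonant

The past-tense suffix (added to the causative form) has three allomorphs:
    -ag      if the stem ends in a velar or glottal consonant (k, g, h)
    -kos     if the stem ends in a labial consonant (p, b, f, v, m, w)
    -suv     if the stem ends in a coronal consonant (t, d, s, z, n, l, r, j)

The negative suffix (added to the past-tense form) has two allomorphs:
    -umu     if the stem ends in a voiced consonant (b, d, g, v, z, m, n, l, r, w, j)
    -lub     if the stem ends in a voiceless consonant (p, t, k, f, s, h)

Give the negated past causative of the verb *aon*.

Since the final consonant of *aon* is /n/ (a nasal), it takes -ag, giving *aonag*.
The final consonant of the causative form *aonag* is /g/, which is velar/glottal, so the past-tense suffix is -ag, giving *aonagag*.
Since the final consonant of the past-tense form *aonagag* is /g/ (voiced), it takes -umu, giving *aonagagumu*.

aonagagumu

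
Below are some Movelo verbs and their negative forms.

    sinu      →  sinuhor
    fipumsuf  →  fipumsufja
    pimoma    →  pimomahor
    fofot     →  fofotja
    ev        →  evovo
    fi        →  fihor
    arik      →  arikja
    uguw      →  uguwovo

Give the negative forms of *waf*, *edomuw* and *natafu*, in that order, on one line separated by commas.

wafja, edomuwovo, natafuhor

The alternation tracks the final sound of the stem — -ja when the stem ends in a voiceless consonant (*fipumsuf*, *fofot*, *arik*); -ovo when the stem ends in a voiced consonant (*ev*, *uguw*); -hor when the stem ends in a vowel (*sinu*, *pimoma*, *fi*).
The final sound of *waf* is /f/, which is a voiceless consonant, so the suffix is -ja, giving *wafja*.
Since the final sound of *edomuw* is /w/ (a voiced consonant), it takes -ovo, giving *edomuwovo*.
*natafu* — final sound /u/ (a vowel) → -hor → *natafuhor*.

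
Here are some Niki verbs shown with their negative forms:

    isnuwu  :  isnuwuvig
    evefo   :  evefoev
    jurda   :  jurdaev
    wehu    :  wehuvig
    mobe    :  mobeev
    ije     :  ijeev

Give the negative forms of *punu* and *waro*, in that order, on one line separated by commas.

punuvig, waroev

The alternation tracks the last vowel of the stem — -vig when the last vowel of the stem is a high vowel (*isnuwu*, *wehu*); -ev when the last vowel of the stem is a non-high vowel (*evefo*, *jurda*, *mobe*, *ije*).
The last vowel of *punu* is /u/, which is a high vowel, so the suffix is -vig, giving *punuvig*.
Since the last vowel of *waro* is /o/ (a non-high vowel), it takes -ev, giving *waroev*.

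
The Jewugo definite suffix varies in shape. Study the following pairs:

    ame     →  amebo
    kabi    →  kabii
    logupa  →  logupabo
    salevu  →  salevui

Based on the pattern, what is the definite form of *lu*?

The alternation tracks the last vowel of the stem — -i when the last vowel of the stem is a high vowel (*kabi*, *salevu*); -bo when the last vowel of the stem is a non-high vowel (*ame*, *logupa*).
The last vowel of *lu* is /u/, which is a high vowel, so the suffix is -i, giving *lui*.

lui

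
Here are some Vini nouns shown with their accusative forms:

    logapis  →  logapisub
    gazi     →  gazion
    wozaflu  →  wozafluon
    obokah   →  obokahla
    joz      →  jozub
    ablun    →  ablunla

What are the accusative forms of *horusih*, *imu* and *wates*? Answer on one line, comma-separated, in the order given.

The alternation tracks the final sound of the stem — -ub when the stem ends in a sibilant (*logapis*, *joz*); -la when the stem ends in a non-sibilant consonant (*obokah*, *ablun*); -on when the stem ends in a vowel (*gazi*, *wozaflu*).
*horusih* — final sound /h/ (a non-sibilant consonant) → -la → *horusihla*.
*imu*: final sound = /u/, a vowel → -on → *imuon*.
Since the final sound of *wates* is /s/ (a sibilant), it takes -ub, giving *watesub*.

horusihla, imuon, watesub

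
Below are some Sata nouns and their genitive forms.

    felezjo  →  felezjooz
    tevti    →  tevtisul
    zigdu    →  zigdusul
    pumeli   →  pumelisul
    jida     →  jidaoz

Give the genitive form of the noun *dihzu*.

The pattern is height harmony: -sul when the last vowel of the stem is a high vowel (*tevti*, *zigdu*, *pumeli*); -oz when the last vowel of the stem is a non-high vowel (*felezjo*, *jida*).
The last vowel of *dihzu* is /u/, which is a high vowel, so the suffix is -sul, giving *dihzusul*.

dihzusul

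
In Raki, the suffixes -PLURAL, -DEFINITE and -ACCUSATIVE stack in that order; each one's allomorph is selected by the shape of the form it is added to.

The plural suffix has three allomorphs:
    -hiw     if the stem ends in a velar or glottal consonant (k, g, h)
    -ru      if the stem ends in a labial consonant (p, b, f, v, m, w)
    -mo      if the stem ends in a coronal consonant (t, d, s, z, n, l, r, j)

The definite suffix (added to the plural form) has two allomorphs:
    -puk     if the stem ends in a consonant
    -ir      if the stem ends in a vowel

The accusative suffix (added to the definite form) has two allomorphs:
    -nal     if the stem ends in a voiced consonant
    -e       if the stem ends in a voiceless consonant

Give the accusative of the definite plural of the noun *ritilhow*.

Since the final consonant of *ritilhow* is /w/ (labial), it takes -ru, giving *ritilhowru*.
Since the final sound of the plural form *ritilhowru* is /u/ (a vowel), it takes -ir, giving *ritilhowruir*.
The definite form *ritilhowruir*: final consonant = /r/, voiced → -nal → *ritilhowruirnal*.

ritilhowruirnal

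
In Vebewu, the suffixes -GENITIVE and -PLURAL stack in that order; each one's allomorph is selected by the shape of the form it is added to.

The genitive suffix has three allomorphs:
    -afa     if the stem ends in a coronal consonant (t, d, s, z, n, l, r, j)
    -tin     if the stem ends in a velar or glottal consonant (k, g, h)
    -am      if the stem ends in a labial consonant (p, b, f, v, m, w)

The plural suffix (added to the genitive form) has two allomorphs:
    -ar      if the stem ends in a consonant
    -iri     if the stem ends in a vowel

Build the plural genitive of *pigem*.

pigemamar

The final consonant of *pigem* is /m/, which is labial, so the genitive suffix is -am, giving *pigemam*.
The genitive form *pigemam* — final sound /m/ (a consonant) → -ar → *pigemamar*.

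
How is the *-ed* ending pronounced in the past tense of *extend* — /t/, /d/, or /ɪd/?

/ɪd/

The stem *extend* ends in /t/ or /d/.
The -ed suffix is realized as /ɪd/ after /t, d/; as /t/ after other voiceless consonants; and as /d/ after other voiced sounds.
So -ed on *extend* is pronounced /ɪd/.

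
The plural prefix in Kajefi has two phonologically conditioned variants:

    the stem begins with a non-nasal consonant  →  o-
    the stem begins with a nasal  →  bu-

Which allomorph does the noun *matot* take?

Since the first consonant of *matot* is /m/ (a nasal), it takes bu-.

bu-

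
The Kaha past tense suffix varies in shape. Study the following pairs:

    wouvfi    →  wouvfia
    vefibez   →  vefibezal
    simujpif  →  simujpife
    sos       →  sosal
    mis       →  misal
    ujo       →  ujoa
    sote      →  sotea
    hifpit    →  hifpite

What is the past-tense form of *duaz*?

The suffix is conditioned by the final sound: -al when the stem ends in a sibilant (*vefibez*, *sos*, *mis*); -e when the stem ends in a non-sibilant consonant (*simujpif*, *hifpit*); -a when the stem ends in a vowel (*wouvfi*, *ujo*, *sote*).
Since the final sound of *duaz* is /z/ (a sibilant), it takes -al, giving *duazal*.

duazal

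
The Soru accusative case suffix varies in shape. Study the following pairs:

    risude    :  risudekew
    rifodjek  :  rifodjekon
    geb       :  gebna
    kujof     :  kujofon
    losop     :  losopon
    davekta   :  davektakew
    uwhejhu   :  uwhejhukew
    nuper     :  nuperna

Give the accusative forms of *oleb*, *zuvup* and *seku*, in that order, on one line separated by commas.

olebna, zuvupon, sekukew

Looking at the final sound of each stem: -on when the stem ends in a voiceless consonant (*rifodjek*, *kujof*, *losop*); -na when the stem ends in a voiced consonant (*geb*, *nuper*); -kew when the stem ends in a vowel (*risude*, *davekta*, *uwhejhu*).
*oleb* — final sound /b/ (a voiced consonant) → -na → *olebna*.
*zuvup*: final sound = /p/, a voiceless consonant → -on → *zuvupon*.
The final sound of *seku* is /u/, which is a vowel, so the suffix is -kew, giving *sekukew*.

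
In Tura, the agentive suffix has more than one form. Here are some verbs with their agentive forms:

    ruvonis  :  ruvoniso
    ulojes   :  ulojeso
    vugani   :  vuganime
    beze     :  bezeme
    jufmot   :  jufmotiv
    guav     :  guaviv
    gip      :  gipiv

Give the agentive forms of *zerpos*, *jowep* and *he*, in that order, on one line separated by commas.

The alternation tracks the final sound of the stem — -o when the stem ends in a sibilant (*ruvonis*, *ulojes*); -iv when the stem ends in a non-sibilant consonant (*jufmot*, *guav*, *gip*); -me when the stem ends in a vowel (*vugani*, *beze*).
The final sound of *zerpos* is /s/, which is a sibilant, so the suffix is -o, giving *zerposo*.
*jowep*: final sound = /p/, a non-sibilant consonant → -iv → *jowepiv*.
Since the final sound of *he* is /e/ (a vowel), it takes -me, giving *heme*.

zerposo, jowepiv, heme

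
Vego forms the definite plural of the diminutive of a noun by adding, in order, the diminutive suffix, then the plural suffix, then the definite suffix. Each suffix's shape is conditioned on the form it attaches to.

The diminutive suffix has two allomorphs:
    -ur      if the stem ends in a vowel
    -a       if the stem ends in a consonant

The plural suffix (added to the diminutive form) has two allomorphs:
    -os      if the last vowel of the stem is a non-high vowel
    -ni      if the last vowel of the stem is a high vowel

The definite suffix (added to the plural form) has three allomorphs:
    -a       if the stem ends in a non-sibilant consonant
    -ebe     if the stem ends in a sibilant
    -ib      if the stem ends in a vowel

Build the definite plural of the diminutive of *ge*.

*ge*: final sound = /e/, a vowel → -ur → *geur*.
Since the last vowel of the diminutive form *geur* is /u/ (a high vowel), it takes -ni, giving *geurni*.
The final sound of the plural form *geurni* is /i/, which is a vowel, so the definite suffix is -ib, giving *geurniib*.

geurniib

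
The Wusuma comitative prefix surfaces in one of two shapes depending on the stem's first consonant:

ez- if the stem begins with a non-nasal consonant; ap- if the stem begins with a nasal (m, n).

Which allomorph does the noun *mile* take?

The first consonant of *mile* is /m/, which is a nasal, so the prefix is ap-.

ap-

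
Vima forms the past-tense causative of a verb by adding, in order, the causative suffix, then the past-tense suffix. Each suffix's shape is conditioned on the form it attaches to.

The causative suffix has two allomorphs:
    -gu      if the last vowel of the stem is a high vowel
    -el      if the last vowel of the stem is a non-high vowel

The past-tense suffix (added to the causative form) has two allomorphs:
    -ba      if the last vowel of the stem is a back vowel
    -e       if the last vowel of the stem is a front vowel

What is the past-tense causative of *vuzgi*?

Since the last vowel of *vuzgi* is /i/ (a high vowel), it takes -gu, giving *vuzgigu*.
The causative form *vuzgigu* — last vowel /u/ (a back vowel) → -ba → *vuzgiguba*.

vuzgiguba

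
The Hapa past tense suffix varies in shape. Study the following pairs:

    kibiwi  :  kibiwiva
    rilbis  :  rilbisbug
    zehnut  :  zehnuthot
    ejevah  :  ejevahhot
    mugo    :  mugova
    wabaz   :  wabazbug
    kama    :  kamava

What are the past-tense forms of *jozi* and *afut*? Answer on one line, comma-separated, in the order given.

Looking at the final sound of each stem: -bug when the stem ends in a sibilant (*rilbis*, *wabaz*); -hot when the stem ends in a non-sibilant consonant (*zehnut*, *ejevah*); -va when the stem ends in a vowel (*kibiwi*, *mugo*, *kama*).
Since the final sound of *jozi* is /i/ (a vowel), it takes -va, giving *joziva*.
*afut*: final sound = /t/, a non-sibilant consonant → -hot → *afuthot*.

joziva, afuthot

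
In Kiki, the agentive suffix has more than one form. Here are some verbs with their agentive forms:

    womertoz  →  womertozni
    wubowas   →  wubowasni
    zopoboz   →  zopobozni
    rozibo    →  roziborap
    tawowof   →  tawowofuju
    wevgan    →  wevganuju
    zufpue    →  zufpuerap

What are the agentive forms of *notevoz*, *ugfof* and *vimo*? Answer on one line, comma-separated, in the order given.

notevozni, ugfofuju, vimorap

The pattern is sibilance of the final sound: -ni when the stem ends in a sibilant (*womertoz*, *wubowas*, *zopoboz*); -uju when the stem ends in a non-sibilant consonant (*tawowof*, *wevgan*); -rap when the stem ends in a vowel (*rozibo*, *zufpue*).
Since the final sound of *notevoz* is /z/ (a sibilant), it takes -ni, giving *notevozni*.
Since the final sound of *ugfof* is /f/ (a non-sibilant consonant), it takes -uju, giving *ugfofuju*.
Since the final sound of *vimo* is /o/ (a vowel), it takes -rap, giving *vimorap*.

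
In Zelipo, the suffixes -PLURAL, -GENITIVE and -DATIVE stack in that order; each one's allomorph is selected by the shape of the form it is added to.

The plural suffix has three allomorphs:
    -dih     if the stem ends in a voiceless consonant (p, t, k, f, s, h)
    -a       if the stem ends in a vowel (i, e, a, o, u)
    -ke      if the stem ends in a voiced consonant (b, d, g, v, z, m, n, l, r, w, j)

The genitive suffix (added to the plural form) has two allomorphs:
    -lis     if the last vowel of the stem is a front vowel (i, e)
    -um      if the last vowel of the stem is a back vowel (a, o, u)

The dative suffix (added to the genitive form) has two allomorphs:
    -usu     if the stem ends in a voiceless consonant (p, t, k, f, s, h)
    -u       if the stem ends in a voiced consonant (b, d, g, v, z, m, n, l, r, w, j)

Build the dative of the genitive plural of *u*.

uaumu

The final sound of *u* is /u/, which is a vowel, so the plural suffix is -a, giving *ua*.
Since the last vowel of the plural form *ua* is /a/ (a back vowel), it takes -um, giving *uaum*.
The genitive form *uaum* — final consonant /m/ (voiced) → -u → *uaumu*.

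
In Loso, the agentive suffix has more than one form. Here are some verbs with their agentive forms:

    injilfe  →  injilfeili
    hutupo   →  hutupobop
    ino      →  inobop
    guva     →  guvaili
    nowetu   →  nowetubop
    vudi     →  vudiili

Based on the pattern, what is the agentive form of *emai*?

The alternation tracks the last vowel of the stem — -bop when the last vowel of the stem is a rounded vowel (*hutupo*, *ino*, *nowetu*); -ili when the last vowel of the stem is an unrounded vowel (*injilfe*, *guva*, *vudi*).
Since the last vowel of *emai* is /i/ (an unrounded vowel), it takes -ili, giving *emaiili*.

emaiili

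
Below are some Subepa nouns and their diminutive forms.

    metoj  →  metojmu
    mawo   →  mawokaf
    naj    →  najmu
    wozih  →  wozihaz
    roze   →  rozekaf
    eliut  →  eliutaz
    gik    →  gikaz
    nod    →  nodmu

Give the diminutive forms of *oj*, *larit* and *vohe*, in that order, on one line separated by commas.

ojmu, laritaz, vohekaf

The alternation tracks the final sound of the stem — -az when the stem ends in a voiceless consonant (*wozih*, *eliut*, *gik*); -mu when the stem ends in a voiced consonant (*metoj*, *naj*, *nod*); -kaf when the stem ends in a vowel (*mawo*, *roze*).
Since the final sound of *oj* is /j/ (a voiced consonant), it takes -mu, giving *ojmu*.
The final sound of *larit* is /t/, which is a voiceless consonant, so the suffix is -az, giving *laritaz*.
Since the final sound of *vohe* is /e/ (a vowel), it takes -kaf, giving *vohekaf*.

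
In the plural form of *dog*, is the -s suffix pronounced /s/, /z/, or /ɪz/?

The stem *dog* ends in a voiced non-sibilant sound.
The plural suffix surfaces as /ɪz/ after sibilants, /s/ after other voiceless consonants, and /z/ after other voiced sounds.
So the plural -s on *dog* is pronounced /z/.

/z/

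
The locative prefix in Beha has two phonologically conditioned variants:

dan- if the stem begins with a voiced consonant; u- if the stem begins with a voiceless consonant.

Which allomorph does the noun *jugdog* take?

Since the first consonant of *jugdog* is /j/ (voiced), it takes dan-.

dan-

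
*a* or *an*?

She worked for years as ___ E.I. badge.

The indefinite article is chosen by the initial *sound* of the following word, not its spelling.
The initialism *E.I.* is read letter by letter; the first letter, E, is pronounced /iː/, which begins with a vowel sound.
So the article is *an*: She worked for years as an E.I. badge.

an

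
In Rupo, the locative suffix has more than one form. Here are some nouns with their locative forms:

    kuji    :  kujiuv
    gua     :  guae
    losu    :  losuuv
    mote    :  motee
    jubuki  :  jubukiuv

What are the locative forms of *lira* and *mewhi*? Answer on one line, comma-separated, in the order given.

The pattern is height harmony: -uv when the last vowel of the stem is a high vowel (*kuji*, *losu*, *jubuki*); -e when the last vowel of the stem is a non-high vowel (*gua*, *mote*).
Since the last vowel of *lira* is /a/ (a non-high vowel), it takes -e, giving *lirae*.
*mewhi*: last vowel = /i/, a high vowel → -uv → *mewhiuv*.

lirae, mewhiuv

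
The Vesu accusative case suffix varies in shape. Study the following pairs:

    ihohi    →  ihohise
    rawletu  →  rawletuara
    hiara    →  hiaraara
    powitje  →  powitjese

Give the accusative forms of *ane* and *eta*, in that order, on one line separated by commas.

anese, etaara

The alternation tracks the last vowel of the stem — -se when the last vowel of the stem is a front vowel (*ihohi*, *powitje*); -ara when the last vowel of the stem is a back vowel (*rawletu*, *hiara*).
*ane*: last vowel = /e/, a front vowel → -se → *anese*.
*eta*: last vowel = /a/, a back vowel → -ara → *etaara*.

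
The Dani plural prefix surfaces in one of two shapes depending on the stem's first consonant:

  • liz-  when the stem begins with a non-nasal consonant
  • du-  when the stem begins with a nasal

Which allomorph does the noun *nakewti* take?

du-

*nakewti* — first consonant /n/ (a nasal) → du-.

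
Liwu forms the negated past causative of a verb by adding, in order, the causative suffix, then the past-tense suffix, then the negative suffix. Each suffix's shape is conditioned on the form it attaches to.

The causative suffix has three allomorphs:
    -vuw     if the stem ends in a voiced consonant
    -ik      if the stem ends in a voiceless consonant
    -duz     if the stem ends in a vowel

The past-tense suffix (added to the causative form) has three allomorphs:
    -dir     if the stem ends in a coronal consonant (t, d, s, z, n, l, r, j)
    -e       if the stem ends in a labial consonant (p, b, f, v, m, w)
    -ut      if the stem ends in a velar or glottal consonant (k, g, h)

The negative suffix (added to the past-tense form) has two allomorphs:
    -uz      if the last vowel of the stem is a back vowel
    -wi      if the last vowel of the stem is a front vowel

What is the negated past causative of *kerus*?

*kerus*: final sound = /s/, a voiceless consonant → -ik → *kerusik*.
Since the final consonant of the causative form *kerusik* is /k/ (velar/glottal), it takes -ut, giving *kerusikut*.
The past-tense form *kerusikut*: last vowel = /u/, a back vowel → -uz → *kerusikutuz*.

kerusikutuz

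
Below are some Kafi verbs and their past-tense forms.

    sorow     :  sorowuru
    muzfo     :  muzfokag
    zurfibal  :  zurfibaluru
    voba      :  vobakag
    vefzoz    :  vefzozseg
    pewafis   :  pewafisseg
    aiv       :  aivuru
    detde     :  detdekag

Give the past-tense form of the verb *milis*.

milisseg

The suffix is conditioned by the final sound: -seg when the stem ends in a sibilant (*vefzoz*, *pewafis*); -uru when the stem ends in a non-sibilant consonant (*sorow*, *zurfibal*, *aiv*); -kag when the stem ends in a vowel (*muzfo*, *voba*, *detde*).
Since the final sound of *milis* is /s/ (a sibilant), it takes -seg, giving *milisseg*.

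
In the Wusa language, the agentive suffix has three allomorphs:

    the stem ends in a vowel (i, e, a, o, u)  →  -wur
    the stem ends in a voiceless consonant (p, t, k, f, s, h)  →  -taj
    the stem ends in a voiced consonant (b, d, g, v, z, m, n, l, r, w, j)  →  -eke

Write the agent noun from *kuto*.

kutowur

*kuto* — final sound /o/ (a vowel) → -wur → *kutowur*.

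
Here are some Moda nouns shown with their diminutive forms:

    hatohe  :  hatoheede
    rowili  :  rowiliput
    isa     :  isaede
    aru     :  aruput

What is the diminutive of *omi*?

omiput

Looking at the last vowel of each stem: -put when the last vowel of the stem is a high vowel (*rowili*, *aru*); -ede when the last vowel of the stem is a non-high vowel (*hatohe*, *isa*).
*omi* — last vowel /i/ (a high vowel) → -put → *omiput*.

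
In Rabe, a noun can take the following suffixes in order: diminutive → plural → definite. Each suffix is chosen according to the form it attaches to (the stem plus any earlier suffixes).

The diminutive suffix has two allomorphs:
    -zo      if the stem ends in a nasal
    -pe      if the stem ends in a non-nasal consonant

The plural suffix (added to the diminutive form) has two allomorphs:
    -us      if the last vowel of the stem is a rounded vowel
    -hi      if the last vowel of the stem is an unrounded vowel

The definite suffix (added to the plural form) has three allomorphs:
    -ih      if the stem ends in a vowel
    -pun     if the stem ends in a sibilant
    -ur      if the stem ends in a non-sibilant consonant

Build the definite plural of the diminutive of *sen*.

senzouspun

The final consonant of *sen* is /n/, which is a nasal, so the diminutive suffix is -zo, giving *senzo*.
The diminutive form *senzo*: last vowel = /o/, a rounded vowel → -us → *senzous*.
The final sound of the plural form *senzous* is /s/, which is a sibilant, so the definite suffix is -pun, giving *senzouspun*.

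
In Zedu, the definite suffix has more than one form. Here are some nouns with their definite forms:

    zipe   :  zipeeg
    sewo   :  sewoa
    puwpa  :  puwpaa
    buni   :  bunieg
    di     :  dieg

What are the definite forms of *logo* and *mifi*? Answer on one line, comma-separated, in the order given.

The suffix is conditioned by the last vowel: -eg when the last vowel of the stem is a front vowel (*zipe*, *buni*, *di*); -a when the last vowel of the stem is a back vowel (*sewo*, *puwpa*).
*logo*: last vowel = /o/, a back vowel → -a → *logoa*.
*mifi* — last vowel /i/ (a front vowel) → -eg → *mifieg*.

logoa, mifieg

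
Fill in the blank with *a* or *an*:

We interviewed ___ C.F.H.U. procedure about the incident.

a

The indefinite article is chosen by the initial *sound* of the following word, not its spelling.
The initialism *C.F.H.U.* is read letter by letter; the first letter, C, is pronounced /siː/, which begins with a consonant sound.
So the article is *a*: We interviewed a C.F.H.U. procedure about the incident.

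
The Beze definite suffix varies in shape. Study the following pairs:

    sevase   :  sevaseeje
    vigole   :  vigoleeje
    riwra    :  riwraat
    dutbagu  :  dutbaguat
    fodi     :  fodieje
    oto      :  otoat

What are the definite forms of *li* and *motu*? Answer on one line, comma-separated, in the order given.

lieje, motuat

The suffix is conditioned by the last vowel: -eje when the last vowel of the stem is a front vowel (*sevase*, *vigole*, *fodi*); -at when the last vowel of the stem is a back vowel (*riwra*, *dutbagu*, *oto*).
Since the last vowel of *li* is /i/ (a front vowel), it takes -eje, giving *lieje*.
Since the last vowel of *motu* is /u/ (a back vowel), it takes -at, giving *motuat*.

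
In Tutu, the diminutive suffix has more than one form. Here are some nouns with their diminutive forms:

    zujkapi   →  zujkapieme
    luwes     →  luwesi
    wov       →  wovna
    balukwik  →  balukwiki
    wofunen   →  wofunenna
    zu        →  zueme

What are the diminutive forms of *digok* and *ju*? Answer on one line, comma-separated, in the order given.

digoki, jueme

The pattern is voicing of the final sound: -i when the stem ends in a voiceless consonant (*luwes*, *balukwik*); -na when the stem ends in a voiced consonant (*wov*, *wofunen*); -eme when the stem ends in a vowel (*zujkapi*, *zu*).
*digok*: final sound = /k/, a voiceless consonant → -i → *digoki*.
*ju* — final sound /u/ (a vowel) → -eme → *jueme*.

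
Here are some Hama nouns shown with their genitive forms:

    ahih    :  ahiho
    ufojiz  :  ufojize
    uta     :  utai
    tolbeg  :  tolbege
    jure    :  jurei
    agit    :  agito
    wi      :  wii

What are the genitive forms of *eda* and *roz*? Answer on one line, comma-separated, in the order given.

The pattern is voicing of the final sound: -o when the stem ends in a voiceless consonant (*ahih*, *agit*); -e when the stem ends in a voiced consonant (*ufojiz*, *tolbeg*); -i when the stem ends in a vowel (*uta*, *jure*, *wi*).
*eda*: final sound = /a/, a vowel → -i → *edai*.
*roz* — final sound /z/ (a voiced consonant) → -e → *roze*.

edai, roze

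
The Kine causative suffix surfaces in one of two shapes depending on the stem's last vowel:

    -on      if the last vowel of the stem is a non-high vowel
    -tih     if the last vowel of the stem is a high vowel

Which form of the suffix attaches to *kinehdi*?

*kinehdi*: last vowel = /i/, a high vowel → -tih.

-tih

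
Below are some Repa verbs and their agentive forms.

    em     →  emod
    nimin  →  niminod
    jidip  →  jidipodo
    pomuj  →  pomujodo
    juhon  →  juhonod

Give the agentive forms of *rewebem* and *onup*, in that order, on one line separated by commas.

rewebemod, onupodo

The alternation tracks the final consonant of the stem — -od when the stem ends in a nasal (*em*, *nimin*, *juhon*); -odo when the stem ends in a non-nasal consonant (*jidip*, *pomuj*).
*rewebem* — final consonant /m/ (a nasal) → -od → *rewebemod*.
*onup*: final consonant = /p/, non-nasal → -odo → *onupodo*.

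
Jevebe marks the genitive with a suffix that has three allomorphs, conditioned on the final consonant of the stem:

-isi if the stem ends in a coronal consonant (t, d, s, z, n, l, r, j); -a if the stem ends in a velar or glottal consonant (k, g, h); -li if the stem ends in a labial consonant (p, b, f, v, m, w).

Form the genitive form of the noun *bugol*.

*bugol*: final consonant = /l/, coronal → -isi → *bugolisi*.

bugolisi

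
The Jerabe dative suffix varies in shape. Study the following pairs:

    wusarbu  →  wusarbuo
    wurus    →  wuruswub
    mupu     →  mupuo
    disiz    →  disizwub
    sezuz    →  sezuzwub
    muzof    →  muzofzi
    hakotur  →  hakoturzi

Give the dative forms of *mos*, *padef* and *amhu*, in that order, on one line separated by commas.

moswub, padefzi, amhuo

Looking at the final sound of each stem: -wub when the stem ends in a sibilant (*wurus*, *disiz*, *sezuz*); -zi when the stem ends in a non-sibilant consonant (*muzof*, *hakotur*); -o when the stem ends in a vowel (*wusarbu*, *mupu*).
The final sound of *mos* is /s/, which is a sibilant, so the suffix is -wub, giving *moswub*.
*padef* — final sound /f/ (a non-sibilant consonant) → -zi → *padefzi*.
Since the final sound of *amhu* is /u/ (a vowel), it takes -o, giving *amhuo*.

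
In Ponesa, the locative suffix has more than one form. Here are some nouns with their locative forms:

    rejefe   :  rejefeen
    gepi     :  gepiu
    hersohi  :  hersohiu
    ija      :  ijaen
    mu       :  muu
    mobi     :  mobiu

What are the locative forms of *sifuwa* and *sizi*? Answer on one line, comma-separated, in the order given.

The pattern is height harmony: -u when the last vowel of the stem is a high vowel (*gepi*, *hersohi*, *mu*, *mobi*); -en when the last vowel of the stem is a non-high vowel (*rejefe*, *ija*).
*sifuwa*: last vowel = /a/, a non-high vowel → -en → *sifuwaen*.
The last vowel of *sizi* is /i/, which is a high vowel, so the suffix is -u, giving *siziu*.

sifuwaen, siziu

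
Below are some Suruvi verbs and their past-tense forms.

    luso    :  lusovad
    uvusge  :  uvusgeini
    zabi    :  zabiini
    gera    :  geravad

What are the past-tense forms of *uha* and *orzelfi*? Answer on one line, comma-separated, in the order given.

uhavad, orzelfiini

The pattern is front/back vowel harmony: -ini when the last vowel of the stem is a front vowel (*uvusge*, *zabi*); -vad when the last vowel of the stem is a back vowel (*luso*, *gera*).
*uha*: last vowel = /a/, a back vowel → -vad → *uhavad*.
The last vowel of *orzelfi* is /i/, which is a front vowel, so the suffix is -ini, giving *orzelfiini*.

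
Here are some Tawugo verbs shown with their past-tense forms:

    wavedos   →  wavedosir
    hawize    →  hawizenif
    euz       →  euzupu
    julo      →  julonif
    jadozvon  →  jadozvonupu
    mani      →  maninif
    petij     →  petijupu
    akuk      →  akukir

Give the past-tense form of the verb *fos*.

fosir

The suffix is conditioned by the final sound: -ir when the stem ends in a voiceless consonant (*wavedos*, *akuk*); -upu when the stem ends in a voiced consonant (*euz*, *jadozvon*, *petij*); -nif when the stem ends in a vowel (*hawize*, *julo*, *mani*).
The final sound of *fos* is /s/, which is a voiceless consonant, so the suffix is -ir, giving *fosir*.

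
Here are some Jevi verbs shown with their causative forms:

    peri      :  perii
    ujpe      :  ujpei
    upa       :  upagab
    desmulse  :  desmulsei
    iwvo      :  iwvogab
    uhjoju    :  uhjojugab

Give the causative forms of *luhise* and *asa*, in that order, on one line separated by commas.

luhisei, asagab

The suffix is conditioned by the last vowel: -i when the last vowel of the stem is a front vowel (*peri*, *ujpe*, *desmulse*); -gab when the last vowel of the stem is a back vowel (*upa*, *iwvo*, *uhjoju*).
*luhise*: last vowel = /e/, a front vowel → -i → *luhisei*.
*asa* — last vowel /a/ (a back vowel) → -gab → *asagab*.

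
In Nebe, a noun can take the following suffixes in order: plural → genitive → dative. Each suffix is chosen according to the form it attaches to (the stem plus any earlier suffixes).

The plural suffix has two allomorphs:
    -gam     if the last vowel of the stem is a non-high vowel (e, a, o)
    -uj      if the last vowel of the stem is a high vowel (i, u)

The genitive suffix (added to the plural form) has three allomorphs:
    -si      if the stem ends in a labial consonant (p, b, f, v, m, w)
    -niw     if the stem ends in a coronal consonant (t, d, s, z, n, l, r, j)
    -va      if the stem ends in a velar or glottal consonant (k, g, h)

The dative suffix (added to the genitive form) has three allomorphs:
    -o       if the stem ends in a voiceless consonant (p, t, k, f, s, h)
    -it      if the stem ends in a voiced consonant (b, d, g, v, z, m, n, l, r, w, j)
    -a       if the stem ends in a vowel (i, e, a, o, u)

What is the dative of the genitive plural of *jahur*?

The last vowel of *jahur* is /u/, which is a high vowel, so the plural suffix is -uj, giving *jahuruj*.
Since the final consonant of the plural form *jahuruj* is /j/ (coronal), it takes -niw, giving *jahurujniw*.
The final sound of the genitive form *jahurujniw* is /w/, which is a voiced consonant, so the dative suffix is -it, giving *jahurujniwit*.

jahurujniwit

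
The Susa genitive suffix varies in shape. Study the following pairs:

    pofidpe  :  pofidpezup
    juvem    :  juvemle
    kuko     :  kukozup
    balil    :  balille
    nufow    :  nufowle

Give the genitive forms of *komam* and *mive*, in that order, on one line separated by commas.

The alternation tracks the final sound of the stem — -le when the stem ends in a consonant (*juvem*, *balil*, *nufow*); -zup when the stem ends in a vowel (*pofidpe*, *kuko*).
*komam*: final sound = /m/, a consonant → -le → *komamle*.
The final sound of *mive* is /e/, which is a vowel, so the suffix is -zup, giving *mivezup*.

komamle, mivezup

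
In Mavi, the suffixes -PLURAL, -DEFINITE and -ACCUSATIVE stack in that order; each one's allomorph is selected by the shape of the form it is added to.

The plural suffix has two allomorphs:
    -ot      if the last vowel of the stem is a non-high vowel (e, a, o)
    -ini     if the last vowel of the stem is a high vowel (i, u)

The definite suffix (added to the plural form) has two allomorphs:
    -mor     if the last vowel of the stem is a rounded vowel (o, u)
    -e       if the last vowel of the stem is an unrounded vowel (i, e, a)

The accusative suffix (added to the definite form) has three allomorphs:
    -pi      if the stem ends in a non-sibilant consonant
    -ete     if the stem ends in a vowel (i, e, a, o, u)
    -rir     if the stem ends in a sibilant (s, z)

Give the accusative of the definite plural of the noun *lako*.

lakootmorpi

The last vowel of *lako* is /o/, which is a non-high vowel, so the plural suffix is -ot, giving *lakoot*.
The last vowel of the plural form *lakoot* is /o/, which is a rounded vowel, so the definite suffix is -mor, giving *lakootmor*.
The definite form *lakootmor*: final sound = /r/, a non-sibilant consonant → -pi → *lakootmorpi*.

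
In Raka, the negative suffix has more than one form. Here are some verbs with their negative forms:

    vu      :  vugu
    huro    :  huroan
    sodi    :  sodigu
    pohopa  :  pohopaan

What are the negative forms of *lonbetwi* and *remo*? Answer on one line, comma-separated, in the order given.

lonbetwigu, remoan

The alternation tracks the last vowel of the stem — -gu when the last vowel of the stem is a high vowel (*vu*, *sodi*); -an when the last vowel of the stem is a non-high vowel (*huro*, *pohopa*).
The last vowel of *lonbetwi* is /i/, which is a high vowel, so the suffix is -gu, giving *lonbetwigu*.
The last vowel of *remo* is /o/, which is a non-high vowel, so the suffix is -an, giving *remoan*.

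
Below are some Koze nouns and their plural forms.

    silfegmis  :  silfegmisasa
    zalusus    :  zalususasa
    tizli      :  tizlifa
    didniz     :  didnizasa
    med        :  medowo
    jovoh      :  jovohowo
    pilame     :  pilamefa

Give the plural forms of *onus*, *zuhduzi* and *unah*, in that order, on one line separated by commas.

The pattern is sibilance of the final sound: -asa when the stem ends in a sibilant (*silfegmis*, *zalusus*, *didniz*); -owo when the stem ends in a non-sibilant consonant (*med*, *jovoh*); -fa when the stem ends in a vowel (*tizli*, *pilame*).
*onus* — final sound /s/ (a sibilant) → -asa → *onusasa*.
*zuhduzi*: final sound = /i/, a vowel → -fa → *zuhduzifa*.
The final sound of *unah* is /h/, which is a non-sibilant consonant, so the suffix is -owo, giving *unahowo*.

onusasa, zuhduzifa, unahowo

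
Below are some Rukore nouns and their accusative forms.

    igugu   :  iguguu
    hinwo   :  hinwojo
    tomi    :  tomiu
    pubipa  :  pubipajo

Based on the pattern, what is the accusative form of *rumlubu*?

rumlubuu

The alternation tracks the last vowel of the stem — -u when the last vowel of the stem is a high vowel (*igugu*, *tomi*); -jo when the last vowel of the stem is a non-high vowel (*hinwo*, *pubipa*).
The last vowel of *rumlubu* is /u/, which is a high vowel, so the suffix is -u, giving *rumlubuu*.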